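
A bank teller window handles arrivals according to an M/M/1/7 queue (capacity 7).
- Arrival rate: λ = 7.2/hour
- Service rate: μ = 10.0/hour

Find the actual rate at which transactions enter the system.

ρ = λ/μ = 7.2/10.0 = 0.7200
P₀ = (1-ρ)/(1-ρ^(K+1)) = (1-0.7200)/(1-0.7200^8) = 0.2800/0.9278 = 0.3018
P_K = P₀×ρ^K = 0.3018 × 0.7200^7 = 0.3018 × 0.1003 = 0.03027
λ_eff = λ(1-P_K) = 7.2 × (1 - 0.030272) = 7.2 × 0.969728 = 6.9820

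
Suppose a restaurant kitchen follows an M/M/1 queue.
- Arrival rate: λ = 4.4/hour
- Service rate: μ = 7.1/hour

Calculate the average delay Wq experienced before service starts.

First, compute utilization: ρ = λ/μ = 4.4/7.1 = 0.6197
For M/M/1: Wq = λ/(μ(μ-λ))
Wq = 4.4/(7.1 × (7.1-4.4))
Wq = 4.4/(7.1 × 2.70)
Wq = 0.2295 hours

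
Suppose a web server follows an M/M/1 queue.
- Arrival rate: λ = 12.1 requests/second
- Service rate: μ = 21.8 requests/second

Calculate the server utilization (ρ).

Server utilization: ρ = λ/μ
ρ = 12.1/21.8 = 0.5550
The server is busy 55.50% of the time.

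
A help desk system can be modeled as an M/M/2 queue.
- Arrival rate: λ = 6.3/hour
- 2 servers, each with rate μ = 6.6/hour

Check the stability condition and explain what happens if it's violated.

Stability requires ρ = λ/(cμ) < 1
ρ = 6.3/(2 × 6.6) = 6.3/13.20 = 0.4773
Since 0.4773 < 1, the system is STABLE.
The servers are busy 47.73% of the time.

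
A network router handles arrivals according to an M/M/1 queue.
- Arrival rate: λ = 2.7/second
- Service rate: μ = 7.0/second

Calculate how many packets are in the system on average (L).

ρ = λ/μ = 2.7/7.0 = 0.3857
For M/M/1: L = λ/(μ-λ)
L = 2.7/(7.0-2.7) = 2.7/4.30
L = 0.6279 packets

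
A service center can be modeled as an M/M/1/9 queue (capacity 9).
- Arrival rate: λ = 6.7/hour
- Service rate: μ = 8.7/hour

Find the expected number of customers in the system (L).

ρ = λ/μ = 6.7/8.7 = 0.77011
P₀ = (1-ρ)/(1-ρ^(K+1)) = (1-0.77011)/(1-0.77011^10) = 0.2299/0.9266 = 0.2481
P_K = P₀×ρ^K = 0.2481 × 0.77011^9 = 0.2481 × 0.09527 = 0.02364
L = ρ[1 - (K+1)ρ^K + Kρ^(K+1)] / [(1-ρ)(1-ρ^(K+1))]
L = 0.77011 × (1 - 10×0.095274 + 9×0.073372) / ((1 - 0.77011) × (1 - 0.073372)) = 2.5581 customers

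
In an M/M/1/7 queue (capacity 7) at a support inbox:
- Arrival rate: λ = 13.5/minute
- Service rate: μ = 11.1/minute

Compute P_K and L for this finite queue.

ρ = λ/μ = 13.5/11.1 = 1.2162
P₀ = (1-ρ)/(1-ρ^(K+1)) = (1-1.2162)/(1-1.2162^8) = -0.2162/-3.7867 = 0.05709
P_K = P₀×ρ^K = 0.05709 × 1.2162^7 = 0.05709 × 3.9358 = 0.2247
Blocking probability P_7 = 0.2247 (22.47%)
L = ρ[1 - (K+1)ρ^K + Kρ^(K+1)] / [(1-ρ)(1-ρ^(K+1))]
L = 1.2162 × (1 - 8×3.935818 + 7×4.786742) / ((1 - 1.2162) × (1 - 4.786742)) = 4.4873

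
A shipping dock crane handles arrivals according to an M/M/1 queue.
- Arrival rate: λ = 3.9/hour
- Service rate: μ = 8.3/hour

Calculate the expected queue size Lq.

ρ = λ/μ = 3.9/8.3 = 0.4699
For M/M/1: Lq = λ²/(μ(μ-λ))
Lq = 15.21/(8.3 × 4.40)
Lq = 0.4165 containers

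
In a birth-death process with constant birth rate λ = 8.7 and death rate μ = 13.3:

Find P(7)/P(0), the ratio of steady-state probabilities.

For constant rates: P(n)/P(0) = (λ/μ)^n
P(7)/P(0) = (8.7/13.3)^7 = 0.65414^7 = 0.05125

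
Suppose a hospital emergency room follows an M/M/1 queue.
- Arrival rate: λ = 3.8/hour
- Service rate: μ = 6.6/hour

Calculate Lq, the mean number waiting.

ρ = λ/μ = 3.8/6.6 = 0.5758
For M/M/1: Lq = λ²/(μ(μ-λ))
Lq = 14.44/(6.6 × 2.80)
Lq = 0.7814 patients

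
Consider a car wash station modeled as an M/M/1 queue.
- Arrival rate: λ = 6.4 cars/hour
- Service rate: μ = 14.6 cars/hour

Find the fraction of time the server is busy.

Server utilization: ρ = λ/μ
ρ = 6.4/14.6 = 0.4384
The server is busy 43.84% of the time.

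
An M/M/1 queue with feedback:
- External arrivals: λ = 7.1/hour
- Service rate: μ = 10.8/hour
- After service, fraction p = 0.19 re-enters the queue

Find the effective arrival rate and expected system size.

Effective arrival rate: λ_eff = λ/(1-p) = 7.1/(1-0.19) = 7.1/0.81 = 8.76543
ρ = λ_eff/μ = 8.76543/10.8 = 0.811614
L = ρ/(1-ρ) = 0.811614/(1-0.811614) = 4.3083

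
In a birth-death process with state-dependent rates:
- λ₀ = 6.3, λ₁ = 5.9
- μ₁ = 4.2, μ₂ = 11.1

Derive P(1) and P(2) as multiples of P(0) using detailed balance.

Balance equations:
State 0: λ₀P₀ = μ₁P₁ → P₁ = (λ₀/μ₁)P₀ = (6.3/4.2)P₀ = 1.5000P₀
State 1: P₂ = (λ₀λ₁)/(μ₁μ₂)P₀ = (6.3×5.9)/(4.2×11.1)P₀ = 0.7973P₀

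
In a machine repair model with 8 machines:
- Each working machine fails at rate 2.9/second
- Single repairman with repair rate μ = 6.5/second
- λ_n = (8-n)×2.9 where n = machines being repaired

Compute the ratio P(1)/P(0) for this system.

P(1)/P(0) = ∏_{i=0}^{1-1} λ_i/μ_{i+1}
= (8-0)×2.9/6.5
= 3.5692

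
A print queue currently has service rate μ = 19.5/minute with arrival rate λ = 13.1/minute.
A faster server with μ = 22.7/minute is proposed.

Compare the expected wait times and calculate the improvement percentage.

System 1: ρ₁ = 13.1/19.5 = 0.6718, W₁ = 1/(19.5-13.1) = 0.15625
System 2: ρ₂ = 13.1/22.7 = 0.5771, W₂ = 1/(22.7-13.1) = 0.10417
Improvement: (W₁-W₂)/W₁ = (0.15625-0.10417)/0.15625 = 33.33%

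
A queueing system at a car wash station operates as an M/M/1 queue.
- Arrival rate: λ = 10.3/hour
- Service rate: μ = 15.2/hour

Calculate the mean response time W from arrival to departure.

First, compute utilization: ρ = λ/μ = 10.3/15.2 = 0.6776
For M/M/1: W = 1/(μ-λ)
W = 1/(15.2-10.3) = 1/4.90
W = 0.2041 hours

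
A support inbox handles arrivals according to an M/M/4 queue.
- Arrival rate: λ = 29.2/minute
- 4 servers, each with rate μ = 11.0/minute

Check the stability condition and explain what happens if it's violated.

Stability requires ρ = λ/(cμ) < 1
ρ = 29.2/(4 × 11.0) = 29.2/44.00 = 0.6636
Since 0.6636 < 1, the system is STABLE.
The servers are busy 66.36% of the time.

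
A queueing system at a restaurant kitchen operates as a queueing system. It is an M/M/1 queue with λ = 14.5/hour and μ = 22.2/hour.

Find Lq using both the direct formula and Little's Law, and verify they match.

Method 1 (direct): Lq = λ²/(μ(μ-λ)) = 210.25/(22.2 × 7.70) = 1.2300

Method 2 (Little's Law):
W = 1/(μ-λ) = 1/7.70 = 0.12987
Wq = W - 1/μ = 0.12987 - 0.045045 = 0.08483
Lq = λWq = 14.5 × 0.08483 = 1.2300 ✔ (matches Method 1)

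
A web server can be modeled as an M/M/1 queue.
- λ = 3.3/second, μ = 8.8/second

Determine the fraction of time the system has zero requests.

ρ = λ/μ = 3.3/8.8 = 0.3750
P(0) = 1 - ρ = 1 - 0.3750 = 0.6250
The server is idle 62.50% of the time.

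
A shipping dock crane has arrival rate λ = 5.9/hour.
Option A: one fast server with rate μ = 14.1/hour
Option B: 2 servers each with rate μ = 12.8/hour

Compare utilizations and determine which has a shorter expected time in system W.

Option A: single server μ = 14.1 (M/M/1)
  ρ_A = 5.9/14.1 = 0.4184
  W_A = 1/(μ-λ) = 1/(14.1-5.9) = 1/8.20 = 0.1220

Option B: 2 servers μ = 12.8 (M/M/2)
  ρ_B = λ/(cμ) = 5.9/(2×12.8) = 0.2305
  Offered load a = λ/μ = cρ = 5.9/12.8 = 0.4609
  P₀ = [ Σₙ₌₀^1 aⁿ/n! + a^2/(2!(1-ρ)) ]⁻¹
  Σ = a^0/0! + a^1/1! = 1.0000 + 0.4609 = 1.4609
  a^2/(2!(1-ρ)) = 0.21246/(2 × 0.76953) = 0.1380
  P₀ = 1/(1.4609 + 0.1380) = 0.6254
  Lq = P₀·a^2·ρ / (2!(1-ρ)²) = 0.6254 × 0.2125 × 0.2305 / (2 × 0.5922) = 0.02586
  Wq_B = Lq/λ = 0.0258565/5.9 = 0.0043825
  W_B = Wq_B + 1/μ = 0.0043825 + 0.078125 = 0.08251

Since W_B = 0.08251 < W_A = 0.1220, Option B (multiple servers) has the shorter time in system.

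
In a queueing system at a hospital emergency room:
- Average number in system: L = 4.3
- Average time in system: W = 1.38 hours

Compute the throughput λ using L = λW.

Little's Law: L = λW, so λ = L/W
λ = 4.3/1.38 = 3.1159 patients/hour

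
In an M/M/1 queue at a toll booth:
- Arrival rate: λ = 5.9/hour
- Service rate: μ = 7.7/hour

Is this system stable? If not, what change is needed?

Stability requires ρ = λ/(cμ) < 1
ρ = 5.9/(1 × 7.7) = 5.9/7.70 = 0.7662
Since 0.7662 < 1, the system is STABLE.
The server is busy 76.62% of the time.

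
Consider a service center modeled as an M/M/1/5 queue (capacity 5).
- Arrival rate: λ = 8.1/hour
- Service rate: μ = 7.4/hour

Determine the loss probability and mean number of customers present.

ρ = λ/μ = 8.1/7.4 = 1.0946
P₀ = (1-ρ)/(1-ρ^(K+1)) = (1-1.0946)/(1-1.0946^6) = -0.09460/-0.7200 = 0.1314
P_K = P₀×ρ^K = 0.1314 × 1.0946^5 = 0.1314 × 1.5714 = 0.2065
Blocking probability P_5 = 0.2065 (20.65%)
L = ρ[1 - (K+1)ρ^K + Kρ^(K+1)] / [(1-ρ)(1-ρ^(K+1))]
L = 1.0946 × (1 - 6×1.571366 + 5×1.720017) / ((1 - 1.0946) × (1 - 1.720017)) = 2.7623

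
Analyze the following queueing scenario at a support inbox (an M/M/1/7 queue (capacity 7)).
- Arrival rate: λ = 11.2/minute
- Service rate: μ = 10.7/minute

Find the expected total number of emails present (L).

ρ = λ/μ = 11.2/10.7 = 1.04673
P₀ = (1-ρ)/(1-ρ^(K+1)) = (1-1.04673)/(1-1.04673^8) = -0.04673/-0.4410 = 0.1060
P_K = P₀×ρ^K = 0.1060 × 1.04673^7 = 0.1060 × 1.3767 = 0.1459
L = ρ[1 - (K+1)ρ^K + Kρ^(K+1)] / [(1-ρ)(1-ρ^(K+1))]
L = 1.04673 × (1 - 8×1.3767107 + 7×1.4410444) / ((1 - 1.04673) × (1 - 1.4410444)) = 3.7392 emails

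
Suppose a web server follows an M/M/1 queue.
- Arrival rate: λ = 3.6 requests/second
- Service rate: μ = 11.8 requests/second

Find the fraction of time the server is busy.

Server utilization: ρ = λ/μ
ρ = 3.6/11.8 = 0.3051
The server is busy 30.51% of the time.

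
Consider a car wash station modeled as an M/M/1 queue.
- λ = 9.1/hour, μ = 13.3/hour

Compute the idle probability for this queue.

ρ = λ/μ = 9.1/13.3 = 0.6842
P(0) = 1 - ρ = 1 - 0.6842 = 0.3158
The server is idle 31.58% of the time.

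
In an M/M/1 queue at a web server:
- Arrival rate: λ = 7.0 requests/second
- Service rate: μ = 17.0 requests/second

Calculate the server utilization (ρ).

Server utilization: ρ = λ/μ
ρ = 7.0/17.0 = 0.4118
The server is busy 41.18% of the time.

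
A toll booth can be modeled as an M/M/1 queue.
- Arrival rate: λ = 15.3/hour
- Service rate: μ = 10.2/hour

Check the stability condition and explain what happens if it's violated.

Stability requires ρ = λ/(cμ) < 1
ρ = 15.3/(1 × 10.2) = 15.3/10.20 = 1.5000
Since 1.5000 ≥ 1, the system is UNSTABLE.
Queue grows without bound. Need μ > λ = 15.3.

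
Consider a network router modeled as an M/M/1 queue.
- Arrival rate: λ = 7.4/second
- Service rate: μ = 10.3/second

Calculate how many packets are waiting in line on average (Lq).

ρ = λ/μ = 7.4/10.3 = 0.7184
For M/M/1: Lq = λ²/(μ(μ-λ))
Lq = 54.76/(10.3 × 2.90)
Lq = 1.8333 packets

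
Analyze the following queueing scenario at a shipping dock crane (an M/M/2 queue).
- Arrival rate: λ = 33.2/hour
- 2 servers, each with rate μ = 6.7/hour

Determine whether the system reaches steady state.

Stability requires ρ = λ/(cμ) < 1
ρ = 33.2/(2 × 6.7) = 33.2/13.40 = 2.4776
Since 2.4776 ≥ 1, the system is UNSTABLE.
Need c > λ/μ = 33.2/6.7 = 4.96.
Minimum servers needed: c = 5.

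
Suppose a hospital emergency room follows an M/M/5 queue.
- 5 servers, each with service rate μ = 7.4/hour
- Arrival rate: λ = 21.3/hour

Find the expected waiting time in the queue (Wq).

Traffic intensity: ρ = λ/(cμ) = 21.3/(5×7.4) = 0.5757
Since ρ = 0.5757 < 1, system is stable.
Offered load a = λ/μ = cρ = 21.3/7.4 = 2.8784
P₀ = [ Σₙ₌₀^4 aⁿ/n! + a^5/(5!(1-ρ)) ]⁻¹
Σ = a^0/0! + a^1/1! + a^2/2! + a^3/3! + a^4/4! = 1.0000 + 2.8784 + 4.1425 + 3.9746 + 2.8601 = 14.8556
a^5/(5!(1-ρ)) = 197.5784/(120 × 0.42432) = 3.8803
P₀ = 1/(14.8556 + 3.8803) = 0.05337
Lq = P₀·a^5·ρ / (5!(1-ρ)²) = 0.053374 × 197.5784 × 0.57568 / (120 × 0.18005) = 0.2810
Wq = Lq/λ = 0.2810/21.3 = 0.01319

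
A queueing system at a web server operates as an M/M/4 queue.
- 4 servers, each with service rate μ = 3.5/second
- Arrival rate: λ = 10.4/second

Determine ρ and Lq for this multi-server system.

Traffic intensity: ρ = λ/(cμ) = 10.4/(4×3.5) = 0.7429
Since ρ = 0.7429 < 1, system is stable.
Offered load a = λ/μ = cρ = 10.4/3.5 = 2.9714
P₀ = [ Σₙ₌₀^3 aⁿ/n! + a^4/(4!(1-ρ)) ]⁻¹
Σ = a^0/0! + a^1/1! + a^2/2! + a^3/3! = 1.00000 + 2.97143 + 4.41469 + 4.37265 = 12.7588
a^4/(4!(1-ρ)) = 77.9581/(24 × 0.257143) = 12.6321
P₀ = 1/(12.7588 + 12.6321) = 0.03938
Lq = P₀·a^4·ρ / (4!(1-ρ)²) = 0.03938 × 77.9581 × 0.7429 / (24 × 0.06612) = 1.4372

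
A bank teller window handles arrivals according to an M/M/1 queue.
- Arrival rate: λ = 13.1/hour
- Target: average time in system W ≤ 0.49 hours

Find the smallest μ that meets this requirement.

For M/M/1: W = 1/(μ-λ)
Need W ≤ 0.49, so 1/(μ-λ) ≤ 0.49
μ - λ ≥ 1/0.49 = 2.0408
μ ≥ 13.1 + 2.0408 = 15.1408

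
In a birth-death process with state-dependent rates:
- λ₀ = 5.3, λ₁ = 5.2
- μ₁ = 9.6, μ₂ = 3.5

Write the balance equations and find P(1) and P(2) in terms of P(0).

Balance equations:
State 0: λ₀P₀ = μ₁P₁ → P₁ = (λ₀/μ₁)P₀ = (5.3/9.6)P₀ = 0.5521P₀
State 1: P₂ = (λ₀λ₁)/(μ₁μ₂)P₀ = (5.3×5.2)/(9.6×3.5)P₀ = 0.8202P₀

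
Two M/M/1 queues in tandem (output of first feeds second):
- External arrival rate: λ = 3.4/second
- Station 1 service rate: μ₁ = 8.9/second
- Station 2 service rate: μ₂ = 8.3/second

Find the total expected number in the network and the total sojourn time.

By Jackson's theorem, each station behaves as independent M/M/1.
Station 1: ρ₁ = 3.4/8.9 = 0.3820, L₁ = ρ₁/(1-ρ₁) = λ/(μ₁-λ) = 3.4/5.50 = 0.6182
Station 2: ρ₂ = 3.4/8.3 = 0.4096, L₂ = ρ₂/(1-ρ₂) = λ/(μ₂-λ) = 3.4/4.90 = 0.6939
Total: L = L₁ + L₂ = 0.6182 + 0.6939 = 1.3121
W = L/λ = 1.3121/3.4 = 0.3859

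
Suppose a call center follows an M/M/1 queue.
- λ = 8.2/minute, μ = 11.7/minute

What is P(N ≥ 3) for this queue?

ρ = λ/μ = 8.2/11.7 = 0.7009
P(N ≥ n) = ρⁿ
P(N ≥ 3) = 0.7009^3
P(N ≥ 3) = 0.3443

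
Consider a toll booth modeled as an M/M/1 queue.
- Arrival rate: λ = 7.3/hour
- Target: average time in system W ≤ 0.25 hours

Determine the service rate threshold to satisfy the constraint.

For M/M/1: W = 1/(μ-λ)
Need W ≤ 0.25, so 1/(μ-λ) ≤ 0.25
μ - λ ≥ 1/0.25 = 4.0000
μ ≥ 7.3 + 4.0000 = 11.3000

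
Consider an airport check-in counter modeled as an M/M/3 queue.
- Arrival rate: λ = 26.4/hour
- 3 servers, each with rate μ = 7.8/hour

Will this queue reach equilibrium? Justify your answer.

Stability requires ρ = λ/(cμ) < 1
ρ = 26.4/(3 × 7.8) = 26.4/23.40 = 1.1282
Since 1.1282 ≥ 1, the system is UNSTABLE.
Need c > λ/μ = 26.4/7.8 = 3.38.
Minimum servers needed: c = 4.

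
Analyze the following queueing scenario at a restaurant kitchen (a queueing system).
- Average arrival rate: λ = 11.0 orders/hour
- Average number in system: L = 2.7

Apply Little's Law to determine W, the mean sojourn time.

Little's Law: L = λW, so W = L/λ
W = 2.7/11.0 = 0.2455 hours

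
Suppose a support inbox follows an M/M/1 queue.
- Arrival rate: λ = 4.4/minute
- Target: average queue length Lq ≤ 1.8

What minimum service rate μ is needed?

For M/M/1: Lq = λ²/(μ(μ-λ))
Need Lq ≤ 1.8, i.e. μ(μ-λ) ≥ λ²/1.8
μ² - 4.4μ - 19.36/1.8 ≥ 0  →  μ² - 4.4μ - 10.75556 ≥ 0
Quadratic formula (positive root): μ = [λ + √(λ² + 4×10.75556)]/2
Discriminant: 19.36 + 4×10.75556 = 62.3822, √62.3822 = 7.8982
μ ≥ (4.4 + 7.8982)/2 = 6.1491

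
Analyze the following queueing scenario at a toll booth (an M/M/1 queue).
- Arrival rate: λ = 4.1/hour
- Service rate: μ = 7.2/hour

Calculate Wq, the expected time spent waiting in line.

First, compute utilization: ρ = λ/μ = 4.1/7.2 = 0.5694
For M/M/1: Wq = λ/(μ(μ-λ))
Wq = 4.1/(7.2 × (7.2-4.1))
Wq = 4.1/(7.2 × 3.10)
Wq = 0.1837 hours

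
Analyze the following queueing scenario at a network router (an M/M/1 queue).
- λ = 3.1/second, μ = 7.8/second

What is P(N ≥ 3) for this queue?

ρ = λ/μ = 3.1/7.8 = 0.39744
P(N ≥ n) = ρⁿ
P(N ≥ 3) = 0.39744^3
P(N ≥ 3) = 0.06278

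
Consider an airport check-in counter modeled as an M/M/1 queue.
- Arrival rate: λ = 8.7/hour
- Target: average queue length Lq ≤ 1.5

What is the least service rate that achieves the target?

For M/M/1: Lq = λ²/(μ(μ-λ))
Need Lq ≤ 1.5, i.e. μ(μ-λ) ≥ λ²/1.5
μ² - 8.7μ - 75.69/1.5 ≥ 0  →  μ² - 8.7μ - 50.4600 ≥ 0
Quadratic formula (positive root): μ = [λ + √(λ² + 4×50.4600)]/2
Discriminant: 75.69 + 4×50.4600 = 277.5300, √277.5300 = 16.6592
μ ≥ (8.7 + 16.6592)/2 = 12.6796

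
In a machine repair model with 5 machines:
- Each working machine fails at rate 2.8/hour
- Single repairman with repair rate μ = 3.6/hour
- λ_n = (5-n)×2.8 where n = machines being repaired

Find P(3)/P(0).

P(3)/P(0) = ∏_{i=0}^{3-1} λ_i/μ_{i+1}
= (5-0)×2.8/3.6 × (5-1)×2.8/3.6 × (5-2)×2.8/3.6
= 28.2305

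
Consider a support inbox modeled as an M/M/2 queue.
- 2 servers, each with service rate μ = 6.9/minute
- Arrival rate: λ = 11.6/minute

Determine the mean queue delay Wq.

Traffic intensity: ρ = λ/(cμ) = 11.6/(2×6.9) = 0.8406
Since ρ = 0.8406 < 1, system is stable.
Offered load a = λ/μ = cρ = 11.6/6.9 = 1.6812
P₀ = [ Σₙ₌₀^1 aⁿ/n! + a^2/(2!(1-ρ)) ]⁻¹
Σ = a^0/0! + a^1/1! = 1.0000 + 1.6812 = 2.6812
a^2/(2!(1-ρ)) = 2.8263/(2 × 0.15942) = 8.8643
P₀ = 1/(2.6812 + 8.8643) = 0.08661
Lq = P₀·a^2·ρ / (2!(1-ρ)²) = 0.0866142 × 2.82630 × 0.840580 / (2 × 0.0254148) = 4.0483
Wq = Lq/λ = 4.0483/11.6 = 0.3490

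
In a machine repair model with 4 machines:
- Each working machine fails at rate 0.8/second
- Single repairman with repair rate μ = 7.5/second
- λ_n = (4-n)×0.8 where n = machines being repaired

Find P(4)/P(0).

P(4)/P(0) = ∏_{i=0}^{4-1} λ_i/μ_{i+1}
= (4-0)×0.8/7.5 × (4-1)×0.8/7.5 × (4-2)×0.8/7.5 × (4-3)×0.8/7.5
= 0.003107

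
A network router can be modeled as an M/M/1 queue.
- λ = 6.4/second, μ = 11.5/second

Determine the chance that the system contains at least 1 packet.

ρ = λ/μ = 6.4/11.5 = 0.5565
P(N ≥ n) = ρⁿ
P(N ≥ 1) = 0.5565^1
P(N ≥ 1) = 0.5565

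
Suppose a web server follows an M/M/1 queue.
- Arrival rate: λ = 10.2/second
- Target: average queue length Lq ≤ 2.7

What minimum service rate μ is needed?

For M/M/1: Lq = λ²/(μ(μ-λ))
Need Lq ≤ 2.7, i.e. μ(μ-λ) ≥ λ²/2.7
μ² - 10.2μ - 104.04/2.7 ≥ 0  →  μ² - 10.2μ - 38.53333 ≥ 0
Quadratic formula (positive root): μ = [λ + √(λ² + 4×38.53333)]/2
Discriminant: 104.04 + 4×38.53333 = 258.1733, √258.1733 = 16.0678
μ ≥ (10.2 + 16.0678)/2 = 13.1339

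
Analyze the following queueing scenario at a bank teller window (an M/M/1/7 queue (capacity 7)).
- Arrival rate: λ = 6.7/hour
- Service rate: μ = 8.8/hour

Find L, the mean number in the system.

ρ = λ/μ = 6.7/8.8 = 0.76136
P₀ = (1-ρ)/(1-ρ^(K+1)) = (1-0.76136)/(1-0.76136^8) = 0.2386/0.8871 = 0.2690
P_K = P₀×ρ^K = 0.2690 × 0.76136^7 = 0.2690 × 0.1483 = 0.03989
L = ρ[1 - (K+1)ρ^K + Kρ^(K+1)] / [(1-ρ)(1-ρ^(K+1))]
L = 0.76136 × (1 - 8×0.14830 + 7×0.11291) / ((1 - 0.76136) × (1 - 0.11291)) = 2.1722 transactions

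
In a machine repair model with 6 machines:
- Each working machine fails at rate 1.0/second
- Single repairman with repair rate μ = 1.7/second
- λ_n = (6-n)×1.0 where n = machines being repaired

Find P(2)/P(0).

P(2)/P(0) = ∏_{i=0}^{2-1} λ_i/μ_{i+1}
= (6-0)×1.0/1.7 × (6-1)×1.0/1.7
= 10.3806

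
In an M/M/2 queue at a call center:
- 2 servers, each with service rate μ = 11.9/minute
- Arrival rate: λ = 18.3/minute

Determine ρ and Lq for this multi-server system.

Traffic intensity: ρ = λ/(cμ) = 18.3/(2×11.9) = 0.7689
Since ρ = 0.7689 < 1, system is stable.
Offered load a = λ/μ = cρ = 18.3/11.9 = 1.5378
P₀ = [ Σₙ₌₀^1 aⁿ/n! + a^2/(2!(1-ρ)) ]⁻¹
Σ = a^0/0! + a^1/1! = 1.0000 + 1.5378 = 2.5378
a^2/(2!(1-ρ)) = 2.364875/(2 × 0.2310924) = 5.1167
P₀ = 1/(2.5378 + 5.1167) = 0.1306
Lq = P₀·a^2·ρ / (2!(1-ρ)²) = 0.13064 × 2.3649 × 0.76891 / (2 × 0.053404) = 2.2241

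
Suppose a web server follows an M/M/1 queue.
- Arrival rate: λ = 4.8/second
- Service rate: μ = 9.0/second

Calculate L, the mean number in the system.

ρ = λ/μ = 4.8/9.0 = 0.5333
For M/M/1: L = λ/(μ-λ)
L = 4.8/(9.0-4.8) = 4.8/4.20
L = 1.1429 requests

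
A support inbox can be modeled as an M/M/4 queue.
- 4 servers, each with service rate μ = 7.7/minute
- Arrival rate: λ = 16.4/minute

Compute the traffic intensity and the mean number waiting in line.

Traffic intensity: ρ = λ/(cμ) = 16.4/(4×7.7) = 0.5325
Since ρ = 0.5325 < 1, system is stable.
Offered load a = λ/μ = cρ = 16.4/7.7 = 2.1299
P₀ = [ Σₙ₌₀^3 aⁿ/n! + a^4/(4!(1-ρ)) ]⁻¹
Σ = a^0/0! + a^1/1! + a^2/2! + a^3/3! = 1.00000 + 2.12987 + 2.26817 + 1.61030 = 7.0083
a^4/(4!(1-ρ)) = 20.5784/(24 × 0.46753) = 1.8340
P₀ = 1/(7.0083 + 1.8340) = 0.1131
Lq = P₀·a^4·ρ / (4!(1-ρ)²) = 0.1131 × 20.5784 × 0.5325 / (24 × 0.2186) = 0.2362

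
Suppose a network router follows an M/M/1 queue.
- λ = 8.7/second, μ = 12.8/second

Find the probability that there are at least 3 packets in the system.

ρ = λ/μ = 8.7/12.8 = 0.6797
P(N ≥ n) = ρⁿ
P(N ≥ 3) = 0.6797^3
P(N ≥ 3) = 0.3140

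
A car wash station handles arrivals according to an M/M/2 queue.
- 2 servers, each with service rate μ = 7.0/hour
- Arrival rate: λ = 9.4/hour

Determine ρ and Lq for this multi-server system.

Traffic intensity: ρ = λ/(cμ) = 9.4/(2×7.0) = 0.6714
Since ρ = 0.6714 < 1, system is stable.
Offered load a = λ/μ = cρ = 9.4/7.0 = 1.3429
P₀ = [ Σₙ₌₀^1 aⁿ/n! + a^2/(2!(1-ρ)) ]⁻¹
Σ = a^0/0! + a^1/1! = 1.0000 + 1.3429 = 2.3429
a^2/(2!(1-ρ)) = 1.80327/(2 × 0.328571) = 2.7441
P₀ = 1/(2.3429 + 2.7441) = 0.1966
Lq = P₀·a^2·ρ / (2!(1-ρ)²) = 0.19658 × 1.8033 × 0.67143 / (2 × 0.10796) = 1.1023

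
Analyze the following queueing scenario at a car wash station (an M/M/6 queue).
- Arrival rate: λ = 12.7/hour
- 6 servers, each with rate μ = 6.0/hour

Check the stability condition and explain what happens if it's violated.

Stability requires ρ = λ/(cμ) < 1
ρ = 12.7/(6 × 6.0) = 12.7/36.00 = 0.3528
Since 0.3528 < 1, the system is STABLE.
The servers are busy 35.28% of the time.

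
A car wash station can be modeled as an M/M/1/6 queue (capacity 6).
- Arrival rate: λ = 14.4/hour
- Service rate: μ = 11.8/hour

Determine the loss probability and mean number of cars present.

ρ = λ/μ = 14.4/11.8 = 1.22034
P₀ = (1-ρ)/(1-ρ^(K+1)) = (1-1.22034)/(1-1.22034^7) = -0.22034/-3.0306 = 0.07271
P_K = P₀×ρ^K = 0.07271 × 1.22034^6 = 0.07271 × 3.3028 = 0.2401
Blocking probability P_6 = 0.2401 (24.01%)
L = ρ[1 - (K+1)ρ^K + Kρ^(K+1)] / [(1-ρ)(1-ρ^(K+1))]
L = 1.22034 × (1 - 7×3.302821 + 6×4.030565) / ((1 - 1.22034) × (1 - 4.030565)) = 3.7714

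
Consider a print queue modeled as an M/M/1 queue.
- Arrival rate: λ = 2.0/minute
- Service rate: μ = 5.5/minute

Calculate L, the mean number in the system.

ρ = λ/μ = 2.0/5.5 = 0.3636
For M/M/1: L = λ/(μ-λ)
L = 2.0/(5.5-2.0) = 2.0/3.50
L = 0.5714 jobs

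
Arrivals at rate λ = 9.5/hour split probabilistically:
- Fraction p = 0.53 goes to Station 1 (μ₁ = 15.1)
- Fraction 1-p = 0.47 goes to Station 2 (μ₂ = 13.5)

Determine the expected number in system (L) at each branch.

Effective rates: λ₁ = 9.5×0.53 = 5.035, λ₂ = 9.5×0.47 = 4.465
Station 1: ρ₁ = 5.035/15.1 = 0.3334, L₁ = ρ₁/(1-ρ₁) = 0.3334/(1-0.3334) = 0.5002
Station 2: ρ₂ = 4.465/13.5 = 0.33074, L₂ = ρ₂/(1-ρ₂) = 0.33074/(1-0.33074) = 0.4942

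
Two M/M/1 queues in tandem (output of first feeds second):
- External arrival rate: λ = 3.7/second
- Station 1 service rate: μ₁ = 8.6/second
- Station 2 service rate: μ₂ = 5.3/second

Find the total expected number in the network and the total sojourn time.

By Jackson's theorem, each station behaves as independent M/M/1.
Station 1: ρ₁ = 3.7/8.6 = 0.4302, L₁ = ρ₁/(1-ρ₁) = λ/(μ₁-λ) = 3.7/4.90 = 0.7551
Station 2: ρ₂ = 3.7/5.3 = 0.6981, L₂ = ρ₂/(1-ρ₂) = λ/(μ₂-λ) = 3.7/1.60 = 2.3125
Total: L = L₁ + L₂ = 0.7551 + 2.3125 = 3.0676
W = L/λ = 3.0676/3.7 = 0.8291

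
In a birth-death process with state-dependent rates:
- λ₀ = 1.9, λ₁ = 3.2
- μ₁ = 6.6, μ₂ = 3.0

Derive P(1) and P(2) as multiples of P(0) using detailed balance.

Balance equations:
State 0: λ₀P₀ = μ₁P₁ → P₁ = (λ₀/μ₁)P₀ = (1.9/6.6)P₀ = 0.2879P₀
State 1: P₂ = (λ₀λ₁)/(μ₁μ₂)P₀ = (1.9×3.2)/(6.6×3.0)P₀ = 0.3071P₀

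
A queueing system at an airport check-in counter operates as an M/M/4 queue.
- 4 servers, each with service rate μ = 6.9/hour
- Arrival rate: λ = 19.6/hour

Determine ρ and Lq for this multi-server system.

Traffic intensity: ρ = λ/(cμ) = 19.6/(4×6.9) = 0.7101
Since ρ = 0.7101 < 1, system is stable.
Offered load a = λ/μ = cρ = 19.6/6.9 = 2.8406
P₀ = [ Σₙ₌₀^3 aⁿ/n! + a^4/(4!(1-ρ)) ]⁻¹
Σ = a^0/0! + a^1/1! + a^2/2! + a^3/3! = 1.0000 + 2.8406 + 4.0344 + 3.8201 = 11.6951
a^4/(4!(1-ρ)) = 65.1070/(24 × 0.289855) = 9.3591
P₀ = 1/(11.6951 + 9.3591) = 0.04750
Lq = P₀·a^4·ρ / (4!(1-ρ)²) = 0.047496 × 65.1070 × 0.71014 / (24 × 0.084016) = 1.0891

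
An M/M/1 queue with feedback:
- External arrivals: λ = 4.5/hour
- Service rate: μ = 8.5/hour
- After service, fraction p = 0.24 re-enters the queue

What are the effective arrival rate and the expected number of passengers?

Effective arrival rate: λ_eff = λ/(1-p) = 4.5/(1-0.24) = 4.5/0.76 = 5.92105
ρ = λ_eff/μ = 5.92105/8.5 = 0.69659
L = ρ/(1-ρ) = 0.69659/(1-0.69659) = 2.2959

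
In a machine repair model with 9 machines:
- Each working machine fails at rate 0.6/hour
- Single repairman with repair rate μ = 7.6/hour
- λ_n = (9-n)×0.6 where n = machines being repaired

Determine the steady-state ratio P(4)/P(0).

P(4)/P(0) = ∏_{i=0}^{4-1} λ_i/μ_{i+1}
= (9-0)×0.6/7.6 × (9-1)×0.6/7.6 × (9-2)×0.6/7.6 × (9-3)×0.6/7.6
= 0.1175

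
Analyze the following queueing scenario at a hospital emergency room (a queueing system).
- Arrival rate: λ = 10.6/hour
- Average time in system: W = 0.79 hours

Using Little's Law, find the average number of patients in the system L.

Little's Law: L = λW
L = 10.6 × 0.79 = 8.3740 patients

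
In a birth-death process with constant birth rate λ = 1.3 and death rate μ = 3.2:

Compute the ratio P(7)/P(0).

For constant rates: P(n)/P(0) = (λ/μ)^n
P(7)/P(0) = (1.3/3.2)^7 = 0.40625^7 = 0.001826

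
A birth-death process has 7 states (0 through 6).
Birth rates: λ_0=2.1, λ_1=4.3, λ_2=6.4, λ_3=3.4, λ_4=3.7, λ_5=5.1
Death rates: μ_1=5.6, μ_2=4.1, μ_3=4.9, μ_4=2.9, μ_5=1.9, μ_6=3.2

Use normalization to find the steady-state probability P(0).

Ratios P(n)/P(0) = (λ₀···λₙ₋₁)/(μ₁···μₙ):
P(1)/P(0) = (2.1)/(5.6) = 0.37500
P(2)/P(0) = (2.1×4.3)/(5.6×4.1) = 0.39329
P(3)/P(0) = (2.1×4.3×6.4)/(5.6×4.1×4.9) = 0.51369
P(4)/P(0) = (2.1×4.3×6.4×3.4)/(5.6×4.1×4.9×2.9) = 0.60226
P(5)/P(0) = (2.1×4.3×6.4×3.4×3.7)/(5.6×4.1×4.9×2.9×1.9) = 1.1728
P(6)/P(0) = (2.1×4.3×6.4×3.4×3.7×5.1)/(5.6×4.1×4.9×2.9×1.9×3.2) = 1.8692

Normalization: ∑ P(n) = 1
P(0) × (1.0000 + 0.37500 + 0.39329 + 0.51369 + 0.60226 + 1.1728 + 1.8692) = 1
P(0) × 5.9262 = 1
P(0) = 1/5.9262 = 0.1687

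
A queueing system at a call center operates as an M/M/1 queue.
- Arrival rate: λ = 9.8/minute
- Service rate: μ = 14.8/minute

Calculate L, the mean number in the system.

ρ = λ/μ = 9.8/14.8 = 0.6622
For M/M/1: L = λ/(μ-λ)
L = 9.8/(14.8-9.8) = 9.8/5.00
L = 1.9600 calls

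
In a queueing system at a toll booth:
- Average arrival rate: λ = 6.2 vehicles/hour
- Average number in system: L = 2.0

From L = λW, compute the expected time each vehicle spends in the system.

Little's Law: L = λW, so W = L/λ
W = 2.0/6.2 = 0.3226 hours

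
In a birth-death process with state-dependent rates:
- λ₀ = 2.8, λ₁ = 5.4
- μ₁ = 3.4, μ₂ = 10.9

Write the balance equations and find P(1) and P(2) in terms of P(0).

Balance equations:
State 0: λ₀P₀ = μ₁P₁ → P₁ = (λ₀/μ₁)P₀ = (2.8/3.4)P₀ = 0.8235P₀
State 1: P₂ = (λ₀λ₁)/(μ₁μ₂)P₀ = (2.8×5.4)/(3.4×10.9)P₀ = 0.4080P₀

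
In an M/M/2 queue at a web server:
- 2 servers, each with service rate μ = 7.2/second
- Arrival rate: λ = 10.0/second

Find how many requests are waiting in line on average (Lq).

Traffic intensity: ρ = λ/(cμ) = 10.0/(2×7.2) = 0.6944
Since ρ = 0.6944 < 1, system is stable.
Offered load a = λ/μ = cρ = 10.0/7.2 = 1.3889
P₀ = [ Σₙ₌₀^1 aⁿ/n! + a^2/(2!(1-ρ)) ]⁻¹
Σ = a^0/0! + a^1/1! = 1.0000 + 1.3889 = 2.3889
a^2/(2!(1-ρ)) = 1.92901/(2 × 0.305556) = 3.1566
P₀ = 1/(2.3889 + 3.1566) = 0.1803
Lq = P₀·a^2·ρ / (2!(1-ρ)²) = 0.18033 × 1.9290 × 0.69444 / (2 × 0.093364) = 1.2937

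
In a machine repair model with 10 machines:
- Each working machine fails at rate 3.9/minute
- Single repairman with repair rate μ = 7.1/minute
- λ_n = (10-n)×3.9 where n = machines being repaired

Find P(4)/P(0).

P(4)/P(0) = ∏_{i=0}^{4-1} λ_i/μ_{i+1}
= (10-0)×3.9/7.1 × (10-1)×3.9/7.1 × (10-2)×3.9/7.1 × (10-3)×3.9/7.1
= 458.8340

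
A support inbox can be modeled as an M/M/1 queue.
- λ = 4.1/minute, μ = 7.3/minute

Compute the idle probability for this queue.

ρ = λ/μ = 4.1/7.3 = 0.5616
P(0) = 1 - ρ = 1 - 0.5616 = 0.4384
The server is idle 43.84% of the time.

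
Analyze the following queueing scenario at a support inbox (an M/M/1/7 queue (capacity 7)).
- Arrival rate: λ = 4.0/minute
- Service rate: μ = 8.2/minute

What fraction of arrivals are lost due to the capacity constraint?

ρ = λ/μ = 4.0/8.2 = 0.487805
P₀ = (1-ρ)/(1-ρ^(K+1)) = (1-0.487805)/(1-0.487805^8) = 0.5122/0.9968 = 0.5138
P_K = P₀×ρ^K = 0.5138 × 0.487805^7 = 0.5138 × 0.006572 = 0.003377
Blocking probability = 0.34%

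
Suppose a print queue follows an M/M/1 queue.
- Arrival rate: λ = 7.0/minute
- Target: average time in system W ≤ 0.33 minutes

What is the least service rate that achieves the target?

For M/M/1: W = 1/(μ-λ)
Need W ≤ 0.33, so 1/(μ-λ) ≤ 0.33
μ - λ ≥ 1/0.33 = 3.0303
μ ≥ 7.0 + 3.0303 = 10.0303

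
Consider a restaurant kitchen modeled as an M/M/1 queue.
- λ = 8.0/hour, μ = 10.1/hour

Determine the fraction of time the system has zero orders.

ρ = λ/μ = 8.0/10.1 = 0.7921
P(0) = 1 - ρ = 1 - 0.7921 = 0.2079
The server is idle 20.79% of the time.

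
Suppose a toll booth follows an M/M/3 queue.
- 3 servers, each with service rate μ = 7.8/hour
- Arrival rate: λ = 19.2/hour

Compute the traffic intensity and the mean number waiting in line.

Traffic intensity: ρ = λ/(cμ) = 19.2/(3×7.8) = 0.8205
Since ρ = 0.8205 < 1, system is stable.
Offered load a = λ/μ = cρ = 19.2/7.8 = 2.4615
P₀ = [ Σₙ₌₀^2 aⁿ/n! + a^3/(3!(1-ρ)) ]⁻¹
Σ = a^0/0! + a^1/1! + a^2/2! = 1.0000 + 2.4615 + 3.0296 = 6.4911
a^3/(3!(1-ρ)) = 14.91488/(6 × 0.1794872) = 13.8495
P₀ = 1/(6.4911 + 13.8495) = 0.04916
Lq = P₀·a^3·ρ / (3!(1-ρ)²) = 0.049163 × 14.9149 × 0.82051 / (6 × 0.032216) = 3.1126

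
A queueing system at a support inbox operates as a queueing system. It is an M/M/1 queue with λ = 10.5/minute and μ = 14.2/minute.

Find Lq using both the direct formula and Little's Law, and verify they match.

Method 1 (direct): Lq = λ²/(μ(μ-λ)) = 110.25/(14.2 × 3.70) = 2.0984

Method 2 (Little's Law):
W = 1/(μ-λ) = 1/3.70 = 0.27027
Wq = W - 1/μ = 0.27027 - 0.070423 = 0.19985
Lq = λWq = 10.5 × 0.19985 = 2.0984 ✔ (matches Method 1)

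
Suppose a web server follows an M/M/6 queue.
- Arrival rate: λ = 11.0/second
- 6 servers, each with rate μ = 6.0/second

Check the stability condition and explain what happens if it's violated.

Stability requires ρ = λ/(cμ) < 1
ρ = 11.0/(6 × 6.0) = 11.0/36.00 = 0.3056
Since 0.3056 < 1, the system is STABLE.
The servers are busy 30.56% of the time.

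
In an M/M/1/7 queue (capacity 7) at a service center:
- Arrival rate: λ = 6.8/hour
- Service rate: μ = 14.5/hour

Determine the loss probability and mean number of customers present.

ρ = λ/μ = 6.8/14.5 = 0.468966
P₀ = (1-ρ)/(1-ρ^(K+1)) = (1-0.468966)/(1-0.468966^8) = 0.53103/0.99766 = 0.5323
P_K = P₀×ρ^K = 0.53228 × 0.468966^7 = 0.53228 × 0.0049887 = 0.002655
Blocking probability P_7 = 0.002655 (0.27%)
L = ρ[1 - (K+1)ρ^K + Kρ^(K+1)] / [(1-ρ)(1-ρ^(K+1))]
L = 0.468966 × (1 - 8×0.004989 + 7×0.002340) / ((1 - 0.468966) × (1 - 0.002340)) = 0.8644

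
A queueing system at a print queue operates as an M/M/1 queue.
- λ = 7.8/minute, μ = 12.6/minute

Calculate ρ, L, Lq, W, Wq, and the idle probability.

Step 1: ρ = λ/μ = 7.8/12.6 = 0.6190
Step 2: L = λ/(μ-λ) = 7.8/4.80 = 1.6250
Step 3: Lq = λ²/(μ(μ-λ)) = 60.84/(12.6×4.80) = 1.0060
Step 4: W = 1/(μ-λ) = 1/4.80 = 0.20833
Step 5: Wq = λ/(μ(μ-λ)) = 7.8/(12.6×4.80) = 0.1290
Step 6: P(0) = 1-ρ = 0.3810
Verify: L = λW = 7.8×0.20833 = 1.6250 ✔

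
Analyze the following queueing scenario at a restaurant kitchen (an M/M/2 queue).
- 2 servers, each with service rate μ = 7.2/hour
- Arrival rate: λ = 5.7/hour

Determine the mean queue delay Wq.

Traffic intensity: ρ = λ/(cμ) = 5.7/(2×7.2) = 0.3958
Since ρ = 0.3958 < 1, system is stable.
Offered load a = λ/μ = cρ = 5.7/7.2 = 0.7917
P₀ = [ Σₙ₌₀^1 aⁿ/n! + a^2/(2!(1-ρ)) ]⁻¹
Σ = a^0/0! + a^1/1! = 1.0000 + 0.7917 = 1.7917
a^2/(2!(1-ρ)) = 0.62674/(2 × 0.60417) = 0.5187
P₀ = 1/(1.7917 + 0.5187) = 0.4328
Lq = P₀·a^2·ρ / (2!(1-ρ)²) = 0.4328 × 0.6267 × 0.3958 / (2 × 0.3650) = 0.1471
Wq = Lq/λ = 0.147088/5.7 = 0.02580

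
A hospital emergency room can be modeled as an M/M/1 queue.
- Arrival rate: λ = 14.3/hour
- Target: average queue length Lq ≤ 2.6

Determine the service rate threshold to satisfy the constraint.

For M/M/1: Lq = λ²/(μ(μ-λ))
Need Lq ≤ 2.6, i.e. μ(μ-λ) ≥ λ²/2.6
μ² - 14.3μ - 204.49/2.6 ≥ 0  →  μ² - 14.3μ - 78.6500 ≥ 0
Quadratic formula (positive root): μ = [λ + √(λ² + 4×78.6500)]/2
Discriminant: 204.49 + 4×78.6500 = 519.0900, √519.0900 = 22.7835
μ ≥ (14.3 + 22.7835)/2 = 18.5418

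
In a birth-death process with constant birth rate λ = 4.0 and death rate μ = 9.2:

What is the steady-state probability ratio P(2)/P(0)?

For constant rates: P(n)/P(0) = (λ/μ)^n
P(2)/P(0) = (4.0/9.2)^2 = 0.43478^2 = 0.1890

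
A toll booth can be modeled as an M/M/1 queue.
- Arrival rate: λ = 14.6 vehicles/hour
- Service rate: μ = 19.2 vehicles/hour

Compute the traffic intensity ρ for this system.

Server utilization: ρ = λ/μ
ρ = 14.6/19.2 = 0.7604
The server is busy 76.04% of the time.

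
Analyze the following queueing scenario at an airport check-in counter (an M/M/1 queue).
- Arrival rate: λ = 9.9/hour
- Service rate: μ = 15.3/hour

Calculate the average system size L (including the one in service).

ρ = λ/μ = 9.9/15.3 = 0.6471
For M/M/1: L = λ/(μ-λ)
L = 9.9/(15.3-9.9) = 9.9/5.40
L = 1.8333 passengers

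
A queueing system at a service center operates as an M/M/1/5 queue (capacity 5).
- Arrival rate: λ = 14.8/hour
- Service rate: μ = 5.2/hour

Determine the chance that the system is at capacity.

ρ = λ/μ = 14.8/5.2 = 2.84615
P₀ = (1-ρ)/(1-ρ^(K+1)) = (1-2.84615)/(1-2.84615^6) = -1.8462/-530.5532 = 0.003480
P_K = P₀×ρ^K = 0.003480 × 2.84615^5 = 0.003480 × 186.7622 = 0.6499
Blocking probability = 64.99%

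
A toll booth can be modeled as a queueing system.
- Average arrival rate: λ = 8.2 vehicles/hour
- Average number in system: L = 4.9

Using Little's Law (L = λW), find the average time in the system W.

Little's Law: L = λW, so W = L/λ
W = 4.9/8.2 = 0.5976 hours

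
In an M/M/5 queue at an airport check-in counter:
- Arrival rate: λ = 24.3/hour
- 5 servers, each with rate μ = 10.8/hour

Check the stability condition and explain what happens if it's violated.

Stability requires ρ = λ/(cμ) < 1
ρ = 24.3/(5 × 10.8) = 24.3/54.00 = 0.4500
Since 0.4500 < 1, the system is STABLE.
The servers are busy 45.00% of the time.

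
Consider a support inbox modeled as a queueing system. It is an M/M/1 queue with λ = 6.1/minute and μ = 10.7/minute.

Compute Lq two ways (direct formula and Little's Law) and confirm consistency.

Method 1 (direct): Lq = λ²/(μ(μ-λ)) = 37.21/(10.7 × 4.60) = 0.7560

Method 2 (Little's Law):
W = 1/(μ-λ) = 1/4.60 = 0.21739
Wq = W - 1/μ = 0.21739 - 0.093458 = 0.12393
Lq = λWq = 6.1 × 0.12393 = 0.7560 ✔ (matches Method 1)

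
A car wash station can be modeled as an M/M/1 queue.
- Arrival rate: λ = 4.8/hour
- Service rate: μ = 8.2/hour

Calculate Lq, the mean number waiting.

ρ = λ/μ = 4.8/8.2 = 0.5854
For M/M/1: Lq = λ²/(μ(μ-λ))
Lq = 23.04/(8.2 × 3.40)
Lq = 0.8264 cars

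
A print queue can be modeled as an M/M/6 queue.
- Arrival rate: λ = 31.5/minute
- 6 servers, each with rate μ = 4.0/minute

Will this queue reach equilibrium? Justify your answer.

Stability requires ρ = λ/(cμ) < 1
ρ = 31.5/(6 × 4.0) = 31.5/24.00 = 1.3125
Since 1.3125 ≥ 1, the system is UNSTABLE.
Need c > λ/μ = 31.5/4.0 = 7.88.
Minimum servers needed: c = 8.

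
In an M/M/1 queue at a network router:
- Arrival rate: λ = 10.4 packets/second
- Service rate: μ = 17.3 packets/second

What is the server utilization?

Server utilization: ρ = λ/μ
ρ = 10.4/17.3 = 0.6012
The server is busy 60.12% of the time.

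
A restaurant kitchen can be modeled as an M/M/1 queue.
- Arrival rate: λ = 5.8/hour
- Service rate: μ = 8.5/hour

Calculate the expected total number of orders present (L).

ρ = λ/μ = 5.8/8.5 = 0.6824
For M/M/1: L = λ/(μ-λ)
L = 5.8/(8.5-5.8) = 5.8/2.70
L = 2.1481 orders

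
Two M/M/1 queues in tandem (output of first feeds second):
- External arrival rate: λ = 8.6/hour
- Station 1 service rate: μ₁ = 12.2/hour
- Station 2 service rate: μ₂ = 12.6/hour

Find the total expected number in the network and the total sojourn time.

By Jackson's theorem, each station behaves as independent M/M/1.
Station 1: ρ₁ = 8.6/12.2 = 0.7049, L₁ = ρ₁/(1-ρ₁) = λ/(μ₁-λ) = 8.6/3.60 = 2.3889
Station 2: ρ₂ = 8.6/12.6 = 0.6825, L₂ = ρ₂/(1-ρ₂) = λ/(μ₂-λ) = 8.6/4.00 = 2.1500
Total: L = L₁ + L₂ = 2.3889 + 2.1500 = 4.5389
W = L/λ = 4.5389/8.6 = 0.5278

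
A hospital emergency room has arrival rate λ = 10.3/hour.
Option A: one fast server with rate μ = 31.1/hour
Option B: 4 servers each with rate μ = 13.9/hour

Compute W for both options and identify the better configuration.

Option A: single server μ = 31.1 (M/M/1)
  ρ_A = 10.3/31.1 = 0.3312
  W_A = 1/(μ-λ) = 1/(31.1-10.3) = 1/20.80 = 0.04808

Option B: 4 servers μ = 13.9 (M/M/4)
  ρ_B = λ/(cμ) = 10.3/(4×13.9) = 0.1853
  Offered load a = λ/μ = cρ = 10.3/13.9 = 0.7410
  P₀ = [ Σₙ₌₀^3 aⁿ/n! + a^4/(4!(1-ρ)) ]⁻¹
  Σ = a^0/0! + a^1/1! + a^2/2! + a^3/3! = 1.0000 + 0.74101 + 0.27455 + 0.067813 = 2.0834
  a^4/(4!(1-ρ)) = 0.3015/(24 × 0.8147) = 0.01542
  P₀ = 1/(2.0834 + 0.01542) = 0.4765
  Lq = P₀·a^4·ρ / (4!(1-ρ)²) = 0.47647 × 0.30150 × 0.18525 / (24 × 0.66381) = 0.001670
  Wq_B = Lq/λ = 0.0016704/10.3 = 0.0001622
  W_B = Wq_B + 1/μ = 0.0001622 + 0.07194 = 0.07210

Since W_A = 0.04808 < W_B = 0.07210, Option A (single fast server) has the shorter time in system.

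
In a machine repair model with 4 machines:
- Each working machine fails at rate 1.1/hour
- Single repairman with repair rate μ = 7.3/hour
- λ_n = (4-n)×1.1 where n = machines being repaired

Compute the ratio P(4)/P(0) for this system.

P(4)/P(0) = ∏_{i=0}^{4-1} λ_i/μ_{i+1}
= (4-0)×1.1/7.3 × (4-1)×1.1/7.3 × (4-2)×1.1/7.3 × (4-3)×1.1/7.3
= 0.01237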